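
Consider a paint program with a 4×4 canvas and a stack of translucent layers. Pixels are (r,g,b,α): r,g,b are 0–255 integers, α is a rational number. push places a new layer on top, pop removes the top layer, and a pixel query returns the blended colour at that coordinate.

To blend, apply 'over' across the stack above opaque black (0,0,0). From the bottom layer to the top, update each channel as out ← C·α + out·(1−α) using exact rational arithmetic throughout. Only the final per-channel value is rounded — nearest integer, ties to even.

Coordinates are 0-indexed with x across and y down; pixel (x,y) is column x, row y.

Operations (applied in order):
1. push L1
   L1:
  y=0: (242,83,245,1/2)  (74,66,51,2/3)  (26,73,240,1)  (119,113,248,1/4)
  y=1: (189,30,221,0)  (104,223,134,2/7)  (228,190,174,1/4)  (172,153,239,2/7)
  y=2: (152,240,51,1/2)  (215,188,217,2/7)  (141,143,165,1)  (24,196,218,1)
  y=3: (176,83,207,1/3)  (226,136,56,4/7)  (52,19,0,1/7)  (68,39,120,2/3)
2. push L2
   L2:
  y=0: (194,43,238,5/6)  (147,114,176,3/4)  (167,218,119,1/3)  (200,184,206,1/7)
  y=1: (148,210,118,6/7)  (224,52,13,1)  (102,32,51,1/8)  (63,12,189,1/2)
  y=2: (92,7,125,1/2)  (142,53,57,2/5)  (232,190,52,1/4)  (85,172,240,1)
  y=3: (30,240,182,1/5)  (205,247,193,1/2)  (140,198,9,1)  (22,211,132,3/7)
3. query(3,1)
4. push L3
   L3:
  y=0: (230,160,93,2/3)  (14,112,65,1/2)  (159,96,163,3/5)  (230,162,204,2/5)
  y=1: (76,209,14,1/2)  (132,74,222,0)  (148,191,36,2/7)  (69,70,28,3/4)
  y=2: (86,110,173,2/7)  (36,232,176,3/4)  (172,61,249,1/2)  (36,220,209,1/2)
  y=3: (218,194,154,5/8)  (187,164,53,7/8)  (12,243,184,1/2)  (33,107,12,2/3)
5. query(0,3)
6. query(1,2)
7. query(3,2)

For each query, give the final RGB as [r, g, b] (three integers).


at x=3,y=1 over L1,L2:
L1 α=2/7: [344/7, 306/7, 478/7]
L2 α=1/2: [785/14, 195/7, 1801/14]
→ [56, 28, 129]

(0,3) stack=L1,L2,L3; from [0,0,0]:
+L1 (α=1/3) → [176/3, 83/3, 69]
+L2 (α=1/5) → [794/15, 1052/15, 458/5]
+L3 (α=5/8) → [1561/10, 2951/20, 653/5]
→ [156, 148, 131]

query (1,2) [L1,L2,L3] — begin 0,0,0
after L1 α=2/7: [430/7, 376/7, 62]
after L2 α=2/5: [3278/35, 374/7, 60]
after L3 α=3/4: [3529/70, 2623/14, 147]
rounded: [50, 187, 147]

(3,2) stack=L1,L2,L3; from [0,0,0]:
after L1 α=1: [24, 196, 218]
after L2 α=1: [85, 172, 240]
after L3 α=1/2: [121/2, 196, 449/2]
rounded: [60, 196, 224]


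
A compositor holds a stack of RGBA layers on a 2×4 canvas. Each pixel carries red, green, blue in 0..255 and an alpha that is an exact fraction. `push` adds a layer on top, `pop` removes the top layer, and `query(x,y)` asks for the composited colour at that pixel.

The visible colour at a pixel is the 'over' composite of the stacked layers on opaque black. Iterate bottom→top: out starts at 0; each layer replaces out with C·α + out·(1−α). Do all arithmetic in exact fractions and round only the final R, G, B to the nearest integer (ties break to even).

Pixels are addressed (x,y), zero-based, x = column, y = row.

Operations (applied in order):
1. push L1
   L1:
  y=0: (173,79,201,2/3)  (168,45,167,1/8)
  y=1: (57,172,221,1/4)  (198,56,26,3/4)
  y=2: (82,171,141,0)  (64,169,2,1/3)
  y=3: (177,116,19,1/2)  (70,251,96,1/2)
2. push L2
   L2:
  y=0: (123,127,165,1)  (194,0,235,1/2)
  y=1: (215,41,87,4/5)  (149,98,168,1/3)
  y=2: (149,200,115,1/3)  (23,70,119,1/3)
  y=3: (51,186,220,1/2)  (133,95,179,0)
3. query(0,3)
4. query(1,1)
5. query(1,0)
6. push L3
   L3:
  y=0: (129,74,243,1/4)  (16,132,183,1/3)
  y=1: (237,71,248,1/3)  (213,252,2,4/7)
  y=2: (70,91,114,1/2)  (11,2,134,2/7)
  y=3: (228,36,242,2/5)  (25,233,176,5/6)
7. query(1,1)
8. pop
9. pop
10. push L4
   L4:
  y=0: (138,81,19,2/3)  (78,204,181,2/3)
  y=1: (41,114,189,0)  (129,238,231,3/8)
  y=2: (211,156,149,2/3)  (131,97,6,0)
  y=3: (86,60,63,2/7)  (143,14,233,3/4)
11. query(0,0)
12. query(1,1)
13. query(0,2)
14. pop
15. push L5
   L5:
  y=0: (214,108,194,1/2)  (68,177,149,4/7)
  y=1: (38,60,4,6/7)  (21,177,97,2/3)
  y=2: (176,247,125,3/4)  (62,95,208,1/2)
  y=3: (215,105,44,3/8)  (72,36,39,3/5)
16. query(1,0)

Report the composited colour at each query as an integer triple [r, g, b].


query (0,3) [L1,L2] — begin 0,0,0
+L1 (α=1/2) → [177/2, 58, 19/2]
+L2 (α=1/2) → [279/4, 122, 459/4]
= [70, 122, 115]

query (1,1) [L1,L2] — begin 0,0,0
L1 α=3/4: [297/2, 42, 39/2]
L2 α=1/3: [446/3, 182/3, 69]
→ [149, 61, 69]

at x=1,y=0 over L1,L2:
after L1 α=1/8: [21, 45/8, 167/8]
after L2 α=1/2: [215/2, 45/16, 2047/16]
rounded: [108, 3, 128]

query (1,1) [L1,L2,L3] — begin 0,0,0
L1 α=3/4: [297/2, 42, 39/2]
L2 α=1/3: [446/3, 182/3, 69]
L3 α=4/7: [1298/7, 170, 215/7]
= [185, 170, 31]

at x=0,y=0 over L1,L4:
after L1 α=2/3: [346/3, 158/3, 134]
after L4 α=2/3: [1174/9, 644/9, 172/3]
rounded: [130, 72, 57]

(1,1) stack=L1,L4; from [0,0,0]:
+L1 (α=3/4) → [297/2, 42, 39/2]
+L4 (α=3/8) → [2259/16, 231/2, 1581/16]
→ [141, 116, 99]

query (0,2) [L1,L4] — begin 0,0,0
after L1 α=0: [0, 0, 0]
after L4 α=2/3: [422/3, 104, 298/3]
= [141, 104, 99]

query (1,0) [L1,L5] — begin 0,0,0
+L1 (α=1/8) → [21, 45/8, 167/8]
+L5 (α=4/7) → [335/7, 5799/56, 5269/56]
rounded: [48, 104, 94]


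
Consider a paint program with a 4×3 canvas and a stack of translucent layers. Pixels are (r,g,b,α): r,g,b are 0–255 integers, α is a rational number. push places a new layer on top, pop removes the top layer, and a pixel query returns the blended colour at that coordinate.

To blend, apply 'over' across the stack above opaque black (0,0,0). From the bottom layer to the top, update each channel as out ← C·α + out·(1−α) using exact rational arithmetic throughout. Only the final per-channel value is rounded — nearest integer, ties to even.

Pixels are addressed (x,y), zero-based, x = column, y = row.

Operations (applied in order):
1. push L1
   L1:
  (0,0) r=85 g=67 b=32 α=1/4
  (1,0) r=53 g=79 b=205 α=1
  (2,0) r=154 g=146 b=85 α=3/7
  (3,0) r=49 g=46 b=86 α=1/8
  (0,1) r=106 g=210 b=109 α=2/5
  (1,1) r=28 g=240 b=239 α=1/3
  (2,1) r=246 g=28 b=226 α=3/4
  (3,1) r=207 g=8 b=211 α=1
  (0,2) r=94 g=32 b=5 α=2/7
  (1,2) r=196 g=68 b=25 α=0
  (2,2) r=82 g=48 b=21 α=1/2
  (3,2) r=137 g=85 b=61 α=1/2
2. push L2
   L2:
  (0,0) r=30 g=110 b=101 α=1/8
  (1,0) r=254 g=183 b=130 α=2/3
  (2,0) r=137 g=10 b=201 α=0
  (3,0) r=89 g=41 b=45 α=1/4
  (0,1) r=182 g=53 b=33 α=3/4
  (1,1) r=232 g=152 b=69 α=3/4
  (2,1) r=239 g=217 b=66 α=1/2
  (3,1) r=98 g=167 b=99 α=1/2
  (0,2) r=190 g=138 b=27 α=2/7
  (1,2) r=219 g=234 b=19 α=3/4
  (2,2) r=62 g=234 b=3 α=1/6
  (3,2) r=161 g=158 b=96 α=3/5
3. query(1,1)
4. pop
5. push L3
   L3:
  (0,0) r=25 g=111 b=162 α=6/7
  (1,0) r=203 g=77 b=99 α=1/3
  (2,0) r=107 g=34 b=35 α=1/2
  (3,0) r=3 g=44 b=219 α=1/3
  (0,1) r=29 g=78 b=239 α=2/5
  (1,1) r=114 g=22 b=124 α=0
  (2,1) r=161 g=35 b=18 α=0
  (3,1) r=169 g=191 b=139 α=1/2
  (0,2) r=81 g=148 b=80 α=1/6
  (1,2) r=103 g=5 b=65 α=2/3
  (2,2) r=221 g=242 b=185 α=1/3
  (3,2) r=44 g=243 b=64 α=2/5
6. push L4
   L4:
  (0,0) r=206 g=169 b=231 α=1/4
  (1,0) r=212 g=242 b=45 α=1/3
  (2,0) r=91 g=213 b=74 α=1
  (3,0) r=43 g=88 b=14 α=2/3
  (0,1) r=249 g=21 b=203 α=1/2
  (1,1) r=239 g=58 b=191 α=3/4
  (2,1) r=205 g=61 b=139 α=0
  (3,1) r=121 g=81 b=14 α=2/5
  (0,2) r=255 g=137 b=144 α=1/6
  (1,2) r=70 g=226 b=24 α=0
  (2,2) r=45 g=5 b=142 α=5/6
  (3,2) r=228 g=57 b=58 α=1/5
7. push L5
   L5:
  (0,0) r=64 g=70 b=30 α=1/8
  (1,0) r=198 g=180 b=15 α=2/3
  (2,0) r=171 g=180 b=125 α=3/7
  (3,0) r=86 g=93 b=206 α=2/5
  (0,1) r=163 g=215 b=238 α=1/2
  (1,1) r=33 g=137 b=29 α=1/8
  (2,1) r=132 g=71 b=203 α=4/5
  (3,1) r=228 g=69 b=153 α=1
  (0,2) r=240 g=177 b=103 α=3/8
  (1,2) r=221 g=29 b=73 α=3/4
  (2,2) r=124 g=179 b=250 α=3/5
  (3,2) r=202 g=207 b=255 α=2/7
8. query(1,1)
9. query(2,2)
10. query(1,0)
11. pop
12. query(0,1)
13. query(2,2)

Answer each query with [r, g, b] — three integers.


query (1,1) [L1,L2] — begin 0,0,0
+L1 (α=1/3) → [28/3, 80, 239/3]
+L2 (α=3/4) → [529/3, 134, 215/3]
→ [176, 134, 72]

(1,1) stack=L1,L3,L4,L5; from [0,0,0]:
L1 α=1/3: [28/3, 80, 239/3]
L3 α=0: [28/3, 80, 239/3]
L4 α=3/4: [2179/12, 127/2, 979/6]
L5 α=1/8: [15649/96, 1163/16, 7027/48]
rounded: [163, 73, 146]

at x=2,y=2 over L1,L3,L4,L5:
after L1 α=1/2: [41, 24, 21/2]
after L3 α=1/3: [101, 290/3, 206/3]
after L4 α=5/6: [163/3, 365/18, 1168/9]
after L5 α=3/5: [1442/15, 5198/45, 9086/45]
= [96, 116, 202]

query (1,0) [L1,L3,L4,L5] — begin 0,0,0
after L1 α=1: [53, 79, 205]
after L3 α=1/3: [103, 235/3, 509/3]
after L4 α=1/3: [418/3, 1196/9, 1153/9]
after L5 α=2/3: [1606/9, 4436/27, 1423/27]
rounded: [178, 164, 53]

at x=0,y=1 over L1,L3,L4:
after L1 α=2/5: [212/5, 84, 218/5]
after L3 α=2/5: [926/25, 408/5, 3044/25]
after L4 α=1/2: [7151/50, 513/10, 8119/50]
→ [143, 51, 162]

query (2,2) [L1,L3,L4] — begin 0,0,0
+L1 (α=1/2) → [41, 24, 21/2]
+L3 (α=1/3) → [101, 290/3, 206/3]
+L4 (α=5/6) → [163/3, 365/18, 1168/9]
→ [54, 20, 130]


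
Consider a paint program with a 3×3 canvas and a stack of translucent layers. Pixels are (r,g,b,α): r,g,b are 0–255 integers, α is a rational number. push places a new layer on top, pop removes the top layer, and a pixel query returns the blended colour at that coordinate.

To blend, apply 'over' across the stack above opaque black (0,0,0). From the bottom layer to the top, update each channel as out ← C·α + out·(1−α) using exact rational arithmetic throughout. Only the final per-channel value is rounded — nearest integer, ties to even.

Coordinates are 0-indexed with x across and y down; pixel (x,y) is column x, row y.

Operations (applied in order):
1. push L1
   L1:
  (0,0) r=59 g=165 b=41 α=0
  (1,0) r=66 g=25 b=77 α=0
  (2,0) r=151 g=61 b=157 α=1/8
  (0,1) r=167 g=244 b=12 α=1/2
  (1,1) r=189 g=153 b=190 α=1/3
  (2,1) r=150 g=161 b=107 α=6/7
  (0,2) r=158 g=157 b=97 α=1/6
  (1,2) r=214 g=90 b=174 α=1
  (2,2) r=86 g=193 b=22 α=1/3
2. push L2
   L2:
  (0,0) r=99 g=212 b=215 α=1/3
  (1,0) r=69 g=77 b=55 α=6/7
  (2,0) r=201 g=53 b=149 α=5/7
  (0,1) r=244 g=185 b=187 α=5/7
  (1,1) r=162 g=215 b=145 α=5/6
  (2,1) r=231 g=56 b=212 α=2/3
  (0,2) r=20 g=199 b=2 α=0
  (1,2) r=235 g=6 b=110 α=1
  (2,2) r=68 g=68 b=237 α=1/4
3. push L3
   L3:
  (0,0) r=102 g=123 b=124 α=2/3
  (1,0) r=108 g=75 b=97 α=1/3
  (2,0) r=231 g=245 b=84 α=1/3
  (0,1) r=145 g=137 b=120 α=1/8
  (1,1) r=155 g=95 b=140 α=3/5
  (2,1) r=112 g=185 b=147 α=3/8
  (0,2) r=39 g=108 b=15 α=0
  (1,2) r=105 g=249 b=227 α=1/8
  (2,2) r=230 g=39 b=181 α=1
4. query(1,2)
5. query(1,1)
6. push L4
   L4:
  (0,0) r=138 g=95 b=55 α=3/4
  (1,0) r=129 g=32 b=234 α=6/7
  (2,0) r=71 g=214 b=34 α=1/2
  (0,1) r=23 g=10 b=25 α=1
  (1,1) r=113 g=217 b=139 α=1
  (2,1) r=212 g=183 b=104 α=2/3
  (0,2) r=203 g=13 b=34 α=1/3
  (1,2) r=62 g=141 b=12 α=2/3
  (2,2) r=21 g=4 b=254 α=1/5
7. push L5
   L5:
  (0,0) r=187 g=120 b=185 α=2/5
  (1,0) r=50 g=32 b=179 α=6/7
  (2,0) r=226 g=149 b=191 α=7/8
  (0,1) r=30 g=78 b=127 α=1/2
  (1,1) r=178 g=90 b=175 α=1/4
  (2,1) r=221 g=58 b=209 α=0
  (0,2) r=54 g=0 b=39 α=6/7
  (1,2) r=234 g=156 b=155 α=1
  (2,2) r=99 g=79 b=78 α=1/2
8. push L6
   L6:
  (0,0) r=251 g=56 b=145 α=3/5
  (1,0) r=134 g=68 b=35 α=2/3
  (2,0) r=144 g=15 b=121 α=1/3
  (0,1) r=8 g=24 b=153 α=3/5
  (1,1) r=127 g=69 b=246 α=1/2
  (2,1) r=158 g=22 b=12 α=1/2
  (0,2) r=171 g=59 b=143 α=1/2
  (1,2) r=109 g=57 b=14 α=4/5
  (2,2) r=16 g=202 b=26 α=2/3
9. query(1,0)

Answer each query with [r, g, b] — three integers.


at x=1,y=2 over L1,L2,L3:
L1 α=1: [214, 90, 174]
L2 α=1: [235, 6, 110]
L3 α=1/8: [875/4, 291/8, 997/8]
= [219, 36, 125]

query (1,1) [L1,L2,L3] — begin 0,0,0
after L1 α=1/3: [63, 51, 190/3]
after L2 α=5/6: [291/2, 563/3, 2365/18]
after L3 α=3/5: [756/5, 1981/15, 1229/9]
→ [151, 132, 137]

at x=1,y=0 over L1,L2,L3,L4,L5,L6:
L1 α=0: [0, 0, 0]
L2 α=6/7: [414/7, 66, 330/7]
L3 α=1/3: [528/7, 69, 1339/21]
L4 α=6/7: [5946/49, 261/7, 30823/147]
L5 α=6/7: [20646/343, 1605/49, 188701/1029]
L6 α=2/3: [112570/1029, 8269/147, 260731/3087]
→ [109, 56, 84]


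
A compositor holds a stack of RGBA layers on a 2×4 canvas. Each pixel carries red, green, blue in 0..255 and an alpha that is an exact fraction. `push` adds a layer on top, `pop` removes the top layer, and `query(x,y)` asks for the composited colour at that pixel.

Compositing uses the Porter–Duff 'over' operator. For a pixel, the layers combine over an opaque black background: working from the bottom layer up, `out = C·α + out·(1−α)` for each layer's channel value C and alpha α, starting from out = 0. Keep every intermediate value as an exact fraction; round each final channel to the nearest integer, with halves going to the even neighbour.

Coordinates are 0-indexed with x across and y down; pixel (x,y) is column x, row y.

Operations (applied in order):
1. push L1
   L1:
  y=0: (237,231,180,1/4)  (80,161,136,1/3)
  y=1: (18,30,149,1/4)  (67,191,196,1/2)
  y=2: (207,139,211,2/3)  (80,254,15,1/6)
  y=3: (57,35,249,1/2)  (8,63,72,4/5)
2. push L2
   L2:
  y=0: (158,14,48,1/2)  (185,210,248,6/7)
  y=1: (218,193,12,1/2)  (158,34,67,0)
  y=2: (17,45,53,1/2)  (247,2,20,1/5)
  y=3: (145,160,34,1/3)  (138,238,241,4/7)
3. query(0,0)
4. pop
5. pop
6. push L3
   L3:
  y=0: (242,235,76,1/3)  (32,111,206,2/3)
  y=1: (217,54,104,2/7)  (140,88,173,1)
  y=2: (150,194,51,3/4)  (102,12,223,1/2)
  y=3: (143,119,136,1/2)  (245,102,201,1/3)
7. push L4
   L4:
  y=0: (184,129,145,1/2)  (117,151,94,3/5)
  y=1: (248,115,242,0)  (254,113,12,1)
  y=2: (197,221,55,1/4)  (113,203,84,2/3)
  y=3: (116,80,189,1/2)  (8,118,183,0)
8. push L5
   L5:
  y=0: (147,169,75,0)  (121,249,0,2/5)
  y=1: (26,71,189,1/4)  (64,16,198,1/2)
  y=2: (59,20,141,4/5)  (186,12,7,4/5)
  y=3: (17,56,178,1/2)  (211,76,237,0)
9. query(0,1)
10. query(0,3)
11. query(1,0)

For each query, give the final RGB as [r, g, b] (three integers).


at x=0,y=0 over L1,L2:
+L1 (α=1/4) → [237/4, 231/4, 45]
+L2 (α=1/2) → [869/8, 287/8, 93/2]
= [109, 36, 46]

query (0,1) [L3,L4,L5] — begin 0,0,0
after L3 α=2/7: [62, 108/7, 208/7]
after L4 α=0: [62, 108/7, 208/7]
after L5 α=1/4: [53, 821/28, 1947/28]
→ [53, 29, 70]

at x=0,y=3 over L3,L4,L5:
L3 α=1/2: [143/2, 119/2, 68]
L4 α=1/2: [375/4, 279/4, 257/2]
L5 α=1/2: [443/8, 503/8, 613/4]
→ [55, 63, 153]

at x=1,y=0 over L3,L4,L5:
after L3 α=2/3: [64/3, 74, 412/3]
after L4 α=3/5: [1181/15, 601/5, 334/3]
after L5 α=2/5: [2391/25, 4293/25, 334/5]
→ [96, 172, 67]


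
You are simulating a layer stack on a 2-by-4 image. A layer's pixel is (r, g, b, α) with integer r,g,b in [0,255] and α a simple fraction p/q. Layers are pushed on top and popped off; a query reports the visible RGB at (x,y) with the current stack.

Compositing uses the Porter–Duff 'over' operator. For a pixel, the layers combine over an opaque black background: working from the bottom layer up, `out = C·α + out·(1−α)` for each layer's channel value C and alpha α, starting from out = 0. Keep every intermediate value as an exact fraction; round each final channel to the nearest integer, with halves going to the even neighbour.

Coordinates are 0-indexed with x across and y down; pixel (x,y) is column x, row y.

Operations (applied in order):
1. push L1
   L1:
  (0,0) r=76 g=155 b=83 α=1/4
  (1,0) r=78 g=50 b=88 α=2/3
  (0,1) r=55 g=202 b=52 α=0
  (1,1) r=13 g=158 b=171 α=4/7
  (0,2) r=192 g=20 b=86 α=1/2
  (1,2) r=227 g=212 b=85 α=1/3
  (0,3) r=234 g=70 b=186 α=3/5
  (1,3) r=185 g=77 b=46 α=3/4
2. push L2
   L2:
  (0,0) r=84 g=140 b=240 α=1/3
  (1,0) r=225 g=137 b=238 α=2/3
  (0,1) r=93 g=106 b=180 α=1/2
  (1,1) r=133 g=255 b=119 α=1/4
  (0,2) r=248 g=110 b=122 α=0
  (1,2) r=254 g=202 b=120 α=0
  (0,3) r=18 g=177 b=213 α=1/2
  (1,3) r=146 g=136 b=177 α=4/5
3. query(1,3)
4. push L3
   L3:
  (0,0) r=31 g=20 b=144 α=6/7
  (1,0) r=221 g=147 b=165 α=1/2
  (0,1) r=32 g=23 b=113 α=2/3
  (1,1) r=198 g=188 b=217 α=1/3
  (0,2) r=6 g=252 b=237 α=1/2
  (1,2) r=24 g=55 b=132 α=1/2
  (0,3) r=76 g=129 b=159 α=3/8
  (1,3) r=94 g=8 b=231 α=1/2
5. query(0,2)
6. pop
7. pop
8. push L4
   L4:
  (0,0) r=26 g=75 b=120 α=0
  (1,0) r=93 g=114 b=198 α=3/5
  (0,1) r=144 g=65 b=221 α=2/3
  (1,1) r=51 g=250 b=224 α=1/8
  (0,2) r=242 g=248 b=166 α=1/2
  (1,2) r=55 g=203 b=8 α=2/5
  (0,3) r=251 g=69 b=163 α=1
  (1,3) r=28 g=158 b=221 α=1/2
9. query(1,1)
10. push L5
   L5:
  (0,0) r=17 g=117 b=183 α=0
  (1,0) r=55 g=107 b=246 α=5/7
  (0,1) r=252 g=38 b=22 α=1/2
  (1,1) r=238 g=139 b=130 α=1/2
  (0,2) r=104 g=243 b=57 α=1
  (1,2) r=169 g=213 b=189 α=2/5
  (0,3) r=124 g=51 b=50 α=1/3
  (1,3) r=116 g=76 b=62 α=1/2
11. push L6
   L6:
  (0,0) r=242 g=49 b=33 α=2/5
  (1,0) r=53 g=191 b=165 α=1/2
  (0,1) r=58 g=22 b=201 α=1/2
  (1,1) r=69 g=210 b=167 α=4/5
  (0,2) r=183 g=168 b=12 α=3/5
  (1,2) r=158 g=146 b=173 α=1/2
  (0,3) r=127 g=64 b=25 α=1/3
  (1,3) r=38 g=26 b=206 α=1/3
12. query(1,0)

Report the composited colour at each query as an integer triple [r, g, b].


(1,3) stack=L1,L2; from [0,0,0]:
after L1 α=3/4: [555/4, 231/4, 69/2]
after L2 α=4/5: [2891/20, 2407/20, 297/2]
= [145, 120, 148]

at x=0,y=2 over L1,L2,L3:
after L1 α=1/2: [96, 10, 43]
after L2 α=0: [96, 10, 43]
after L3 α=1/2: [51, 131, 140]
= [51, 131, 140]

(1,1) stack=L1,L4; from [0,0,0]:
after L1 α=4/7: [52/7, 632/7, 684/7]
after L4 α=1/8: [103/8, 441/4, 227/2]
= [13, 110, 114]

query (1,0) [L1,L4,L5,L6] — begin 0,0,0
after L1 α=2/3: [52, 100/3, 176/3]
after L4 α=3/5: [383/5, 1226/15, 2134/15]
after L5 α=5/7: [2141/35, 10477/105, 22718/105]
after L6 α=1/2: [1998/35, 15266/105, 40043/210]
rounded: [57, 145, 191]


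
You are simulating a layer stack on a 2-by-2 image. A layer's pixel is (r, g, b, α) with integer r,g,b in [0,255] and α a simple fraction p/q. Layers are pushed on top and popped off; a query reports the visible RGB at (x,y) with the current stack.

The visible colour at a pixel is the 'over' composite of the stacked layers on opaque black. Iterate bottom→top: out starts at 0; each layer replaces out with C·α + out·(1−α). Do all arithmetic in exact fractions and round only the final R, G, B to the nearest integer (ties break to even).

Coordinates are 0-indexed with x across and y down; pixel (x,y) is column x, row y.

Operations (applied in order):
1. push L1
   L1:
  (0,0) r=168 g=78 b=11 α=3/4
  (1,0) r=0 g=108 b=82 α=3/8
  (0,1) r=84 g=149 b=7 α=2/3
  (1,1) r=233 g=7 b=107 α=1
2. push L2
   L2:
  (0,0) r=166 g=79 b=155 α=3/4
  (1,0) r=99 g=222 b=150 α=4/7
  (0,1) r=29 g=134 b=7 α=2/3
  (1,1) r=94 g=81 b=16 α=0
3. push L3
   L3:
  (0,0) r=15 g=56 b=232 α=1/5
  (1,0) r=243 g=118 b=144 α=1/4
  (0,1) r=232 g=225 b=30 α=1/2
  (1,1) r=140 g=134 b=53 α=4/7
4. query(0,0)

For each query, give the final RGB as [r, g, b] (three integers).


at x=0,y=0 over L1,L2,L3:
+L1 (α=3/4) → [126, 117/2, 33/4]
+L2 (α=3/4) → [156, 591/8, 1893/16]
+L3 (α=1/5) → [639/5, 703/10, 2821/20]
→ [128, 70, 141]


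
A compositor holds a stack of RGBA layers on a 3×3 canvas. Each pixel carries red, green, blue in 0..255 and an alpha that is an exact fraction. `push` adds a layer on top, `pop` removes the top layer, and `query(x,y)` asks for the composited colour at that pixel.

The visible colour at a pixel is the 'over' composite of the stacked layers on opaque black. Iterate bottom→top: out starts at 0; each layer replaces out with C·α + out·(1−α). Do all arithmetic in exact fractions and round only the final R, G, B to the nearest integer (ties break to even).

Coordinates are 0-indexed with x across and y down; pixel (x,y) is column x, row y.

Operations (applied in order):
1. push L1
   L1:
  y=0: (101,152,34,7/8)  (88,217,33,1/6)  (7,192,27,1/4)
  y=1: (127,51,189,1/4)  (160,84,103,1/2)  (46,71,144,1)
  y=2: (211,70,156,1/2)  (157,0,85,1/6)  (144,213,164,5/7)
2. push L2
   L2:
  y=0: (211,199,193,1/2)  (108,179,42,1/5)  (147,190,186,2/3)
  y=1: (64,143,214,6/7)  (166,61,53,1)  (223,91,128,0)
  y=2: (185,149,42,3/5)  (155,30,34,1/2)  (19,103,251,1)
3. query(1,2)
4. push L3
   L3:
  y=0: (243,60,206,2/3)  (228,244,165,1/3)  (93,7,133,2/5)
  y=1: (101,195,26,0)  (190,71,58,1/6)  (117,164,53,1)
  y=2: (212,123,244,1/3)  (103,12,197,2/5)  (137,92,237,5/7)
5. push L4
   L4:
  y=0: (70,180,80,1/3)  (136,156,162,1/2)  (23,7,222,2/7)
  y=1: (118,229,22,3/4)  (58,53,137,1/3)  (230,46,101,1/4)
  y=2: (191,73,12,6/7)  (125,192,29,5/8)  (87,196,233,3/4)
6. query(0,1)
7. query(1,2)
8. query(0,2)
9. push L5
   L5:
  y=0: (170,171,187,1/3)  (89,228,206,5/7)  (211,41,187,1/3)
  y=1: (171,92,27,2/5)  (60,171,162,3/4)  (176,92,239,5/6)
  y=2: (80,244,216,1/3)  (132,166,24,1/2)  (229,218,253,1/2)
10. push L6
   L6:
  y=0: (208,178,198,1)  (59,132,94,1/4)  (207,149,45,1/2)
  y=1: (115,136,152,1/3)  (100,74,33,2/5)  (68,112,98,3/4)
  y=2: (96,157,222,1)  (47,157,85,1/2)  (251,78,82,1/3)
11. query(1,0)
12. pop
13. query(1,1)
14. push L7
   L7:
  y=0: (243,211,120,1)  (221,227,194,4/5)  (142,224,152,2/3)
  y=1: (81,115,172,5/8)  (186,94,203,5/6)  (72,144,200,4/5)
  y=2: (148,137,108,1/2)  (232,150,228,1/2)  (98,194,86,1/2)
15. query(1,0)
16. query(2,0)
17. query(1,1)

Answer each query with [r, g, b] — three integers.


query (1,2) [L1,L2] — begin 0,0,0
after L1 α=1/6: [157/6, 0, 85/6]
after L2 α=1/2: [1087/12, 15, 289/12]
→ [91, 15, 24]

(0,1) stack=L1,L2,L3,L4; from [0,0,0]:
after L1 α=1/4: [127/4, 51/4, 189/4]
after L2 α=6/7: [1663/28, 3483/28, 5325/28]
after L3 α=0: [1663/28, 3483/28, 5325/28]
after L4 α=3/4: [11575/112, 22719/112, 7173/112]
= [103, 203, 64]

(1,2) stack=L1,L2,L3,L4; from [0,0,0]:
after L1 α=1/6: [157/6, 0, 85/6]
after L2 α=1/2: [1087/12, 15, 289/12]
after L3 α=2/5: [1911/20, 69/5, 373/4]
after L4 α=5/8: [18233/160, 5007/40, 1699/32]
rounded: [114, 125, 53]

query (0,2) [L1,L2,L3,L4] — begin 0,0,0
after L1 α=1/2: [211/2, 35, 78]
after L2 α=3/5: [766/5, 517/5, 282/5]
after L3 α=1/3: [864/5, 1649/15, 1784/15]
after L4 α=6/7: [942/5, 8219/105, 2864/105]
→ [188, 78, 27]

at x=1,y=0 over L1,L2,L3,L4,L5,L6:
after L1 α=1/6: [44/3, 217/6, 11/2]
after L2 α=1/5: [100/3, 971/15, 64/5]
after L3 α=1/3: [884/9, 5602/45, 953/15]
after L4 α=1/2: [1054/9, 6311/45, 3383/30]
after L5 α=5/7: [6113/63, 63922/315, 18833/105]
after L6 α=1/4: [1838/21, 38891/210, 22123/140]
→ [88, 185, 158]

at x=1,y=1 over L1,L2,L3,L4,L5:
+L1 (α=1/2) → [80, 42, 103/2]
+L2 (α=1) → [166, 61, 53]
+L3 (α=1/6) → [170, 188/3, 323/6]
+L4 (α=1/3) → [398/3, 535/9, 734/9]
+L5 (α=3/4) → [469/6, 1288/9, 1277/9]
= [78, 143, 142]

query (1,0) [L1,L2,L3,L4,L5,L7] — begin 0,0,0
+L1 (α=1/6) → [44/3, 217/6, 11/2]
+L2 (α=1/5) → [100/3, 971/15, 64/5]
+L3 (α=1/3) → [884/9, 5602/45, 953/15]
+L4 (α=1/2) → [1054/9, 6311/45, 3383/30]
+L5 (α=5/7) → [6113/63, 63922/315, 18833/105]
+L7 (α=4/5) → [12361/63, 349942/1575, 100313/525]
= [196, 222, 191]

(2,0) stack=L1,L2,L3,L4,L5,L7; from [0,0,0]:
+L1 (α=1/4) → [7/4, 48, 27/4]
+L2 (α=2/3) → [1183/12, 428/3, 505/4]
+L3 (α=2/5) → [1927/20, 442/5, 2579/20]
+L4 (α=2/7) → [2111/28, 456/7, 4355/28]
+L5 (α=1/3) → [5065/42, 1199/21, 6973/42]
+L7 (α=2/3) → [16993/126, 10607/63, 19741/126]
= [135, 168, 157]

at x=1,y=1 over L1,L2,L3,L4,L5,L7:
+L1 (α=1/2) → [80, 42, 103/2]
+L2 (α=1) → [166, 61, 53]
+L3 (α=1/6) → [170, 188/3, 323/6]
+L4 (α=1/3) → [398/3, 535/9, 734/9]
+L5 (α=3/4) → [469/6, 1288/9, 1277/9]
+L7 (α=5/6) → [6049/36, 2759/27, 5206/27]
rounded: [168, 102, 193]


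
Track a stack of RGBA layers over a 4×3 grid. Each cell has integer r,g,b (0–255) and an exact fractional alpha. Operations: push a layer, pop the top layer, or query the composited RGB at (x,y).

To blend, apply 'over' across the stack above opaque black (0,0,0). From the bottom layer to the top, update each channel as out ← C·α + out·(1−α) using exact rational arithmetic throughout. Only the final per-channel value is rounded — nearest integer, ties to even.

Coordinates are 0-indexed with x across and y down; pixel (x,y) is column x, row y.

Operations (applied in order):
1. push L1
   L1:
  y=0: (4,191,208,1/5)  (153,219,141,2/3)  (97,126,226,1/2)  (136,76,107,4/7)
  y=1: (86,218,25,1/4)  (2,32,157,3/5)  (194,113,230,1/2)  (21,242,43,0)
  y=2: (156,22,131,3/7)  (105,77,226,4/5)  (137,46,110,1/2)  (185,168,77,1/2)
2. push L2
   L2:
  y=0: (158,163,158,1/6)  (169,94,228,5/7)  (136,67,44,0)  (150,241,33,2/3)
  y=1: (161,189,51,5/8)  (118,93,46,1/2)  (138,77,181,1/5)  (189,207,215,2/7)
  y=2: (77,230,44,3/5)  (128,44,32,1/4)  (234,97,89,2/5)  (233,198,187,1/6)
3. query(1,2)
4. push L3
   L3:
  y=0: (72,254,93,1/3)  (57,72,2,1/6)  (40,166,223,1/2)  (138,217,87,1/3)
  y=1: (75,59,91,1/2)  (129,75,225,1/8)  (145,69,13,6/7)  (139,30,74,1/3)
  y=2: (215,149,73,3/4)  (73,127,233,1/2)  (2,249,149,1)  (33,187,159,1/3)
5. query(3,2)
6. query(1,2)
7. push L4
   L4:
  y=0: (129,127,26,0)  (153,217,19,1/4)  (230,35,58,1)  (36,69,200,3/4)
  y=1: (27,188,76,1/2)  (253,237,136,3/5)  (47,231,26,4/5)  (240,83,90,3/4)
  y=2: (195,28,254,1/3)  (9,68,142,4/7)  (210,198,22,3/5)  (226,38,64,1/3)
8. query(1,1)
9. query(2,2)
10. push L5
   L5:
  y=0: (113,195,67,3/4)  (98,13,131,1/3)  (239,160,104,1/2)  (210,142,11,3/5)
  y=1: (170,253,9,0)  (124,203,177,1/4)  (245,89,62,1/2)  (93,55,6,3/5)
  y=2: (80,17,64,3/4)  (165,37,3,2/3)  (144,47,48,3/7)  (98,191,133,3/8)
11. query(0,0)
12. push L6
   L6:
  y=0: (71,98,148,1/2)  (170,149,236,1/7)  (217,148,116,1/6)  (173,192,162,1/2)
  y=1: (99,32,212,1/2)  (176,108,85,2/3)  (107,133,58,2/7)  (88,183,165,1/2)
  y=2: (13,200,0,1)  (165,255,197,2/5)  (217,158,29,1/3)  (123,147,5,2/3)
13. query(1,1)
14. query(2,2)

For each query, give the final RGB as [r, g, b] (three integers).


query (1,2) [L1,L2] — begin 0,0,0
+L1 (α=4/5) → [84, 308/5, 904/5]
+L2 (α=1/4) → [95, 286/5, 718/5]
= [95, 57, 144]

at x=3,y=2 over L1,L2,L3:
L1 α=1/2: [185/2, 84, 77/2]
L2 α=1/6: [1391/12, 103, 253/4]
L3 α=1/3: [1589/18, 131, 571/6]
rounded: [88, 131, 95]

query (1,2) [L1,L2,L3] — begin 0,0,0
after L1 α=4/5: [84, 308/5, 904/5]
after L2 α=1/4: [95, 286/5, 718/5]
after L3 α=1/2: [84, 921/10, 1883/10]
→ [84, 92, 188]

(1,1) stack=L1,L2,L3,L4; from [0,0,0]:
+L1 (α=3/5) → [6/5, 96/5, 471/5]
+L2 (α=1/2) → [298/5, 561/10, 701/10]
+L3 (α=1/8) → [2731/40, 4677/80, 7157/80]
+L4 (α=3/5) → [17911/100, 33117/200, 23477/200]
= [179, 166, 117]

(2,2) stack=L1,L2,L3,L4; from [0,0,0]:
after L1 α=1/2: [137/2, 23, 55]
after L2 α=2/5: [1347/10, 263/5, 343/5]
after L3 α=1: [2, 249, 149]
after L4 α=3/5: [634/5, 1092/5, 364/5]
rounded: [127, 218, 73]

query (0,0) [L1,L2,L3,L4,L5] — begin 0,0,0
L1 α=1/5: [4/5, 191/5, 208/5]
L2 α=1/6: [27, 59, 61]
L3 α=1/3: [42, 124, 215/3]
L4 α=0: [42, 124, 215/3]
L5 α=3/4: [381/4, 709/4, 409/6]
= [95, 177, 68]

(1,1) stack=L1,L2,L3,L4,L5,L6; from [0,0,0]:
+L1 (α=3/5) → [6/5, 96/5, 471/5]
+L2 (α=1/2) → [298/5, 561/10, 701/10]
+L3 (α=1/8) → [2731/40, 4677/80, 7157/80]
+L4 (α=3/5) → [17911/100, 33117/200, 23477/200]
+L5 (α=1/4) → [66133/400, 139951/800, 105831/800]
+L6 (α=2/3) → [206933/1200, 312751/2400, 241831/2400]
rounded: [172, 130, 101]

(2,2) stack=L1,L2,L3,L4,L5,L6; from [0,0,0]:
after L1 α=1/2: [137/2, 23, 55]
after L2 α=2/5: [1347/10, 263/5, 343/5]
after L3 α=1: [2, 249, 149]
after L4 α=3/5: [634/5, 1092/5, 364/5]
after L5 α=3/7: [4696/35, 5073/35, 2176/35]
after L6 α=1/3: [16987/105, 15676/105, 1789/35]
rounded: [162, 149, 51]


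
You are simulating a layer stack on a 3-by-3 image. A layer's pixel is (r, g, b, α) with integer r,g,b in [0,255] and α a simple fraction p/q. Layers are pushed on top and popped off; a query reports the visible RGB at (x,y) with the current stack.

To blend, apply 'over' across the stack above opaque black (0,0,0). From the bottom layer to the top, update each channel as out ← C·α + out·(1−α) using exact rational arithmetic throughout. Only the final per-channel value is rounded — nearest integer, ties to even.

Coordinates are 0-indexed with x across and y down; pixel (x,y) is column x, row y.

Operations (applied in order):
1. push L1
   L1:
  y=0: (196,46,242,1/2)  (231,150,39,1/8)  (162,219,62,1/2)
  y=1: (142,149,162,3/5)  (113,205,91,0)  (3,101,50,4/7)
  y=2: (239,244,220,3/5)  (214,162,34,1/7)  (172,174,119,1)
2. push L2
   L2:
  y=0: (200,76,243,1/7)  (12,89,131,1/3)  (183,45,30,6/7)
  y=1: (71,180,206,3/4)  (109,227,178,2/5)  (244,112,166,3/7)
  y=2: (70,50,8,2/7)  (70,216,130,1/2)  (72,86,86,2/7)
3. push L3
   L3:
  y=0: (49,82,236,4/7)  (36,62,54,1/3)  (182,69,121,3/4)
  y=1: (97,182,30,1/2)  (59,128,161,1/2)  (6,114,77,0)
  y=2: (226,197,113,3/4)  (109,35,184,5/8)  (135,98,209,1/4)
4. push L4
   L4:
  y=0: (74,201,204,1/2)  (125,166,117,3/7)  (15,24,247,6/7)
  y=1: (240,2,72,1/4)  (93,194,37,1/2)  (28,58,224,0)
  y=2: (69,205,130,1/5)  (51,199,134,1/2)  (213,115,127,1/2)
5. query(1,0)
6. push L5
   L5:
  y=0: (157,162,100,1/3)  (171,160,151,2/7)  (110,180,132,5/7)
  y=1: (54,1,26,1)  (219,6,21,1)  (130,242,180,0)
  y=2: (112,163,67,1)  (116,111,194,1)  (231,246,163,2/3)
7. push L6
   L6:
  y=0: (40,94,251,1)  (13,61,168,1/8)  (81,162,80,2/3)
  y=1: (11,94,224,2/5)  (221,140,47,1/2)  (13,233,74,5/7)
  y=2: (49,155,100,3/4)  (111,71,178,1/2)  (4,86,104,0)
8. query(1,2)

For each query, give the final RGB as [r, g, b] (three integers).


(1,0) stack=L1,L2,L3,L4; from [0,0,0]:
+L1 (α=1/8) → [231/8, 75/4, 39/8]
+L2 (α=1/3) → [93/4, 253/6, 563/12]
+L3 (α=1/3) → [55/2, 439/9, 887/18]
+L4 (α=3/7) → [485/7, 6238/63, 4933/63]
= [69, 99, 78]

query (1,2) [L1,L2,L3,L4,L5,L6] — begin 0,0,0
after L1 α=1/7: [214/7, 162/7, 34/7]
after L2 α=1/2: [352/7, 837/7, 472/7]
after L3 α=5/8: [4871/56, 467/7, 982/7]
after L4 α=1/2: [7727/112, 930/7, 960/7]
after L5 α=1: [116, 111, 194]
after L6 α=1/2: [227/2, 91, 186]
= [114, 91, 186]


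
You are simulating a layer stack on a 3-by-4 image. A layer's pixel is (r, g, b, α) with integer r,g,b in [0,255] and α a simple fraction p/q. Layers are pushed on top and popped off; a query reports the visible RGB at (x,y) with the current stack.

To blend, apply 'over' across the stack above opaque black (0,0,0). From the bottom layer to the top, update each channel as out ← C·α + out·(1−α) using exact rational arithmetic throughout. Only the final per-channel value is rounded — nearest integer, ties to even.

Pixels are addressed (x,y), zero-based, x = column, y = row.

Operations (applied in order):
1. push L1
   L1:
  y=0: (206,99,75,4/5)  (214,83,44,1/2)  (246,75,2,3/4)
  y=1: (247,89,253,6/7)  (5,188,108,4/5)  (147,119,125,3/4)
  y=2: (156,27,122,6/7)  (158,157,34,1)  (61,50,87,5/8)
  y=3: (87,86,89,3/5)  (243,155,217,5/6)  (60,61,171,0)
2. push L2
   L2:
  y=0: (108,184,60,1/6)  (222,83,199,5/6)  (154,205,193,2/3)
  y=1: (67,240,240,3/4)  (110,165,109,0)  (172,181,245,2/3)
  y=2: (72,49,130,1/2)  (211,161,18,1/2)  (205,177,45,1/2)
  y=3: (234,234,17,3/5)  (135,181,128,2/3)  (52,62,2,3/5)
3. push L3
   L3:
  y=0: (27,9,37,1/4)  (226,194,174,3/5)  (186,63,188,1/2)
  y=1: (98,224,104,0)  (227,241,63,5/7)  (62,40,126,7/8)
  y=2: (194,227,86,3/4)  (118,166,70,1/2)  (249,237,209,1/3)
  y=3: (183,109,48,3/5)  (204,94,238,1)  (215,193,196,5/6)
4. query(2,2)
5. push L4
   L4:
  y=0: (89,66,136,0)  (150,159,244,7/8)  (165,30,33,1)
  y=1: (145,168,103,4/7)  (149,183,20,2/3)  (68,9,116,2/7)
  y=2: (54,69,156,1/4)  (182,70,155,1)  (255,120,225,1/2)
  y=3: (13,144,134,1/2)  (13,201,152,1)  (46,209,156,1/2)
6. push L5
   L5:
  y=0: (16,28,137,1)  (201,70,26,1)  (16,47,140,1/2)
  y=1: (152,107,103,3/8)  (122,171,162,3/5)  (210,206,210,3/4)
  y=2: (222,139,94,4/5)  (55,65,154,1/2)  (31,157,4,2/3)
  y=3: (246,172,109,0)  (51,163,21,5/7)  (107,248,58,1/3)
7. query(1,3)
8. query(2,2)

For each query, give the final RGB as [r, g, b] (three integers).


(2,2) stack=L1,L2,L3; from [0,0,0]:
+L1 (α=5/8) → [305/8, 125/4, 435/8]
+L2 (α=1/2) → [1945/16, 833/8, 795/16]
+L3 (α=1/3) → [3937/24, 1781/12, 2467/24]
rounded: [164, 148, 103]

query (1,3) [L1,L2,L3,L4,L5] — begin 0,0,0
after L1 α=5/6: [405/2, 775/6, 1085/6]
after L2 α=2/3: [315/2, 2947/18, 2621/18]
after L3 α=1: [204, 94, 238]
after L4 α=1: [13, 201, 152]
after L5 α=5/7: [281/7, 1217/7, 409/7]
→ [40, 174, 58]

query (2,2) [L1,L2,L3,L4,L5] — begin 0,0,0
L1 α=5/8: [305/8, 125/4, 435/8]
L2 α=1/2: [1945/16, 833/8, 795/16]
L3 α=1/3: [3937/24, 1781/12, 2467/24]
L4 α=1/2: [10057/48, 3221/24, 7867/48]
L5 α=2/3: [13033/144, 10757/72, 8251/144]
rounded: [91, 149, 57]


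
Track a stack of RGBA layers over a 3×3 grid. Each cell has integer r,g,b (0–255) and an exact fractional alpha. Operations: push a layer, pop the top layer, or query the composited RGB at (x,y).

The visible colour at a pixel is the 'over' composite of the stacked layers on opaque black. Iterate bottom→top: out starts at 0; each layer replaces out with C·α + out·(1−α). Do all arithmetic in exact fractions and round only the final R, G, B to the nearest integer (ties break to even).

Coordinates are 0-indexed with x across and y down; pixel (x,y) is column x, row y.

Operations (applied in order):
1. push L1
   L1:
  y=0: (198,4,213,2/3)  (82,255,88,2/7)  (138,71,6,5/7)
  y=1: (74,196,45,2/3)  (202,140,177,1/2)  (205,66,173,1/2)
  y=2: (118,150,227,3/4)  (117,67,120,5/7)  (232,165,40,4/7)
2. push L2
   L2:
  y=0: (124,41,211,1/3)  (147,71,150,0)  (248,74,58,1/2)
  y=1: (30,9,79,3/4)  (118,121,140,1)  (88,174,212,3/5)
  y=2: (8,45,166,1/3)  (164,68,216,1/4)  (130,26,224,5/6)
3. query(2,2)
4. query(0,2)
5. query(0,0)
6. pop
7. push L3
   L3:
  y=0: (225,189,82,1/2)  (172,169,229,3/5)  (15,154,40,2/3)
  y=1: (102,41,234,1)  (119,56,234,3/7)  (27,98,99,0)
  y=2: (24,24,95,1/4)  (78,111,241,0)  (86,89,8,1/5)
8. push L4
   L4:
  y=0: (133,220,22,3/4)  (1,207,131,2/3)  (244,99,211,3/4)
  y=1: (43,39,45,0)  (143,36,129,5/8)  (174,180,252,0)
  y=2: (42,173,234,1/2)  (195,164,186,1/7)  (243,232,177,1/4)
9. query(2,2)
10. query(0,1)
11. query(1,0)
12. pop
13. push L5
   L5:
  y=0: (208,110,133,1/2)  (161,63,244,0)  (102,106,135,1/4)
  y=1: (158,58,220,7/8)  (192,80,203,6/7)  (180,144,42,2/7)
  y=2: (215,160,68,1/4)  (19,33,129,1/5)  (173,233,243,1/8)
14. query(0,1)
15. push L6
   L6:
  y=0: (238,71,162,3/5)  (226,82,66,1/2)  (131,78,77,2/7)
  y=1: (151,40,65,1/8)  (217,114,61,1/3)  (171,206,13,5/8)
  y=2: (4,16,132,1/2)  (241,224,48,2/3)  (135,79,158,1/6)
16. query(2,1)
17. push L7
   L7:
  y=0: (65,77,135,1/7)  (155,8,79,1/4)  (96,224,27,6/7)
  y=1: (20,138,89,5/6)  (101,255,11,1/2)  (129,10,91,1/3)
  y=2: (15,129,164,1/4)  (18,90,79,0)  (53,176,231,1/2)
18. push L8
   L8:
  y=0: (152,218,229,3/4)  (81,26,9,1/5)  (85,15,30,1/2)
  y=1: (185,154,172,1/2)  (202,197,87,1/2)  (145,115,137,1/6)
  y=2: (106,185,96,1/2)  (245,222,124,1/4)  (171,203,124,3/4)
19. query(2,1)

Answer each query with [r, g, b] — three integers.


query (2,2) [L1,L2] — begin 0,0,0
+L1 (α=4/7) → [928/7, 660/7, 160/7]
+L2 (α=5/6) → [913/7, 785/21, 4000/21]
= [130, 37, 190]

at x=0,y=2 over L1,L2:
+L1 (α=3/4) → [177/2, 225/2, 681/4]
+L2 (α=1/3) → [185/3, 90, 1013/6]
→ [62, 90, 169]

at x=0,y=0 over L1,L2:
after L1 α=2/3: [132, 8/3, 142]
after L2 α=1/3: [388/3, 139/9, 165]
→ [129, 15, 165]

at x=2,y=2 over L1,L3,L4:
after L1 α=4/7: [928/7, 660/7, 160/7]
after L3 α=1/5: [4314/35, 3263/35, 696/35]
after L4 α=1/4: [21447/140, 17909/140, 8283/140]
= [153, 128, 59]

at x=0,y=1 over L1,L3,L4:
after L1 α=2/3: [148/3, 392/3, 30]
after L3 α=1: [102, 41, 234]
after L4 α=0: [102, 41, 234]
→ [102, 41, 234]

at x=1,y=0 over L1,L3,L4:
+L1 (α=2/7) → [164/7, 510/7, 176/7]
+L3 (α=3/5) → [788/7, 4569/35, 5161/35]
+L4 (α=2/3) → [802/21, 6353/35, 4777/35]
= [38, 182, 136]

query (0,1) [L1,L3,L5] — begin 0,0,0
L1 α=2/3: [148/3, 392/3, 30]
L3 α=1: [102, 41, 234]
L5 α=7/8: [151, 447/8, 887/4]
rounded: [151, 56, 222]

query (2,1) [L1,L3,L5,L6] — begin 0,0,0
+L1 (α=1/2) → [205/2, 33, 173/2]
+L3 (α=0) → [205/2, 33, 173/2]
+L5 (α=2/7) → [1745/14, 453/7, 1033/14]
+L6 (α=5/8) → [17205/112, 8569/56, 4009/112]
= [154, 153, 36]

query (2,1) [L1,L3,L5,L6,L7,L8] — begin 0,0,0
after L1 α=1/2: [205/2, 33, 173/2]
after L3 α=0: [205/2, 33, 173/2]
after L5 α=2/7: [1745/14, 453/7, 1033/14]
after L6 α=5/8: [17205/112, 8569/56, 4009/112]
after L7 α=1/3: [8143/56, 8849/84, 3035/56]
after L8 α=1/6: [48835/336, 53905/504, 22847/336]
rounded: [145, 107, 68]


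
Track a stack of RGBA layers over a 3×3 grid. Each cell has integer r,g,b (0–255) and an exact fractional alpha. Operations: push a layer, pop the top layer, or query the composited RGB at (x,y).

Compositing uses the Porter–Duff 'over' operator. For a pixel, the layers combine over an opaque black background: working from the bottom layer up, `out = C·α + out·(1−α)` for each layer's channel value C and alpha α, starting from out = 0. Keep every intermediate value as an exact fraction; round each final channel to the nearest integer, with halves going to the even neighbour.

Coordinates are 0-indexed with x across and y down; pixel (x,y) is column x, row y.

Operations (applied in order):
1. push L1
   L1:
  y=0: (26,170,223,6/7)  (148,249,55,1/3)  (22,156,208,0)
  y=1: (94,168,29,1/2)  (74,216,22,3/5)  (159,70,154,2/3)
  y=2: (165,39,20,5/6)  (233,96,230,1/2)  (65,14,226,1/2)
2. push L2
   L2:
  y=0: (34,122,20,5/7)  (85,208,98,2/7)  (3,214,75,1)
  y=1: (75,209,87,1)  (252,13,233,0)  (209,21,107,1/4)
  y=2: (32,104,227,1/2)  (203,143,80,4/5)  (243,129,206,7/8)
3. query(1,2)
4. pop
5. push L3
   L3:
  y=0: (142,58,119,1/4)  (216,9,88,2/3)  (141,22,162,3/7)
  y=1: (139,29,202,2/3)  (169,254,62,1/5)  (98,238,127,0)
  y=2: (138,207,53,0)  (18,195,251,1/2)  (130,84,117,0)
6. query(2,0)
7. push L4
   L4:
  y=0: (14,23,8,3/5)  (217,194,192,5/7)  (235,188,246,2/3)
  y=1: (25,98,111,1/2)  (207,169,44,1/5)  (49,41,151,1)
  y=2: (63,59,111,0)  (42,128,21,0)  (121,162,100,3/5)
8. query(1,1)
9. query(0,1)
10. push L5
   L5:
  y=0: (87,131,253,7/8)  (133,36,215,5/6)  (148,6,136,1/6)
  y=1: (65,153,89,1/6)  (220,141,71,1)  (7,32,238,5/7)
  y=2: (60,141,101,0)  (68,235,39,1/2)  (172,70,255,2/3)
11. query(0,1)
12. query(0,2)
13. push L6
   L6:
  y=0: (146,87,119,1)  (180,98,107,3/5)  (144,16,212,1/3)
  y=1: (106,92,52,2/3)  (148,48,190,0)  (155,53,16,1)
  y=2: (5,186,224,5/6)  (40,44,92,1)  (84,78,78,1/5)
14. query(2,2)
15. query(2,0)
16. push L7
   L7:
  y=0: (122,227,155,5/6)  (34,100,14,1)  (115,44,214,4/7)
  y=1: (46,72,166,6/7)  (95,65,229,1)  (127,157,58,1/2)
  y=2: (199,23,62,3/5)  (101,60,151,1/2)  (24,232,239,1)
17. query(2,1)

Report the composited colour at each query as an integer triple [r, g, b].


query (1,2) [L1,L2] — begin 0,0,0
+L1 (α=1/2) → [233/2, 48, 115]
+L2 (α=4/5) → [1857/10, 124, 87]
= [186, 124, 87]

query (2,0) [L1,L3] — begin 0,0,0
+L1 (α=0) → [0, 0, 0]
+L3 (α=3/7) → [423/7, 66/7, 486/7]
→ [60, 9, 69]

at x=1,y=1 over L1,L3,L4:
+L1 (α=3/5) → [222/5, 648/5, 66/5]
+L3 (α=1/5) → [1733/25, 3862/25, 574/25]
+L4 (α=1/5) → [12107/125, 19673/125, 3396/125]
rounded: [97, 157, 27]

(0,1) stack=L1,L3,L4; from [0,0,0]:
L1 α=1/2: [47, 84, 29/2]
L3 α=2/3: [325/3, 142/3, 279/2]
L4 α=1/2: [200/3, 218/3, 501/4]
= [67, 73, 125]

query (0,1) [L1,L3,L4,L5] — begin 0,0,0
+L1 (α=1/2) → [47, 84, 29/2]
+L3 (α=2/3) → [325/3, 142/3, 279/2]
+L4 (α=1/2) → [200/3, 218/3, 501/4]
+L5 (α=1/6) → [1195/18, 1549/18, 2861/24]
→ [66, 86, 119]

at x=0,y=2 over L1,L3,L4,L5:
+L1 (α=5/6) → [275/2, 65/2, 50/3]
+L3 (α=0) → [275/2, 65/2, 50/3]
+L4 (α=0) → [275/2, 65/2, 50/3]
+L5 (α=0) → [275/2, 65/2, 50/3]
→ [138, 32, 17]

at x=2,y=2 over L1,L3,L4,L5,L6:
after L1 α=1/2: [65/2, 7, 113]
after L3 α=0: [65/2, 7, 113]
after L4 α=3/5: [428/5, 100, 526/5]
after L5 α=2/3: [716/5, 80, 3076/15]
after L6 α=1/5: [3284/25, 398/5, 13474/75]
→ [131, 80, 180]

query (2,0) [L1,L3,L4,L5,L6] — begin 0,0,0
+L1 (α=0) → [0, 0, 0]
+L3 (α=3/7) → [423/7, 66/7, 486/7]
+L4 (α=2/3) → [3713/21, 2698/21, 1310/7]
+L5 (α=1/6) → [21673/126, 6808/63, 3751/21]
+L6 (α=1/3) → [30745/189, 14624/189, 11954/63]
→ [163, 77, 190]

query (2,1) [L1,L3,L4,L5,L6,L7] — begin 0,0,0
after L1 α=2/3: [106, 140/3, 308/3]
after L3 α=0: [106, 140/3, 308/3]
after L4 α=1: [49, 41, 151]
after L5 α=5/7: [19, 242/7, 1492/7]
after L6 α=1: [155, 53, 16]
after L7 α=1/2: [141, 105, 37]
= [141, 105, 37]


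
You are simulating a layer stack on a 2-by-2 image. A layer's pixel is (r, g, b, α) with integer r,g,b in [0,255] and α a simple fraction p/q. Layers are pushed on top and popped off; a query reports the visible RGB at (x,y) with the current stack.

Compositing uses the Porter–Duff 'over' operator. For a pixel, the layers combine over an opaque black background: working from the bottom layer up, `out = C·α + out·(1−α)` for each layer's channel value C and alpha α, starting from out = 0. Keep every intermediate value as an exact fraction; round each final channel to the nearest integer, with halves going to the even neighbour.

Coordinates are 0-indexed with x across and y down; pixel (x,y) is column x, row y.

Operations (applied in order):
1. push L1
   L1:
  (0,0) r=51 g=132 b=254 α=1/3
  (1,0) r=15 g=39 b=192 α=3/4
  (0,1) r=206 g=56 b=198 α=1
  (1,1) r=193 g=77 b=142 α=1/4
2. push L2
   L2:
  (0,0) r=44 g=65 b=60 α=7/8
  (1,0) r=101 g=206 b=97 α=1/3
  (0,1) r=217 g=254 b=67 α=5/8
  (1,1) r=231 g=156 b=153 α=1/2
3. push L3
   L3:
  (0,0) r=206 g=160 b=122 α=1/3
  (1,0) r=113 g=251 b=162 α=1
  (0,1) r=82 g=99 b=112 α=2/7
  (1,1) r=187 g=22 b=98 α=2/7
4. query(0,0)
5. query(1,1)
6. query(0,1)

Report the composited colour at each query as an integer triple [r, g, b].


(0,0) stack=L1,L2,L3; from [0,0,0]:
after L1 α=1/3: [17, 44, 254/3]
after L2 α=7/8: [325/8, 499/8, 757/12]
after L3 α=1/3: [383/4, 1139/12, 1489/18]
rounded: [96, 95, 83]

query (1,1) [L1,L2,L3] — begin 0,0,0
L1 α=1/4: [193/4, 77/4, 71/2]
L2 α=1/2: [1117/8, 701/8, 377/4]
L3 α=2/7: [8577/56, 551/8, 2669/28]
→ [153, 69, 95]

query (0,1) [L1,L2,L3] — begin 0,0,0
L1 α=1: [206, 56, 198]
L2 α=5/8: [1703/8, 719/4, 929/8]
L3 α=2/7: [9827/56, 4387/28, 6437/56]
rounded: [175, 157, 115]
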